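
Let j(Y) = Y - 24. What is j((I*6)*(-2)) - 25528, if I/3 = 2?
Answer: -25624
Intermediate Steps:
I = 6 (I = 3*2 = 6)
j(Y) = -24 + Y
j((I*6)*(-2)) - 25528 = (-24 + (6*6)*(-2)) - 25528 = (-24 + 36*(-2)) - 25528 = (-24 - 72) - 25528 = -96 - 25528 = -25624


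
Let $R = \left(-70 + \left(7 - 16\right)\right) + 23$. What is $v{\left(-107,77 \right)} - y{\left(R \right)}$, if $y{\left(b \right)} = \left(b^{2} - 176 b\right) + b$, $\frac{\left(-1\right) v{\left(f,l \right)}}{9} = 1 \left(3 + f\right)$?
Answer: $-12000$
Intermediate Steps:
$v{\left(f,l \right)} = -27 - 9 f$ ($v{\left(f,l \right)} = - 9 \cdot 1 \left(3 + f\right) = - 9 \left(3 + f\right) = -27 - 9 f$)
$R = -56$ ($R = \left(-70 + \left(7 - 16\right)\right) + 23 = \left(-70 - 9\right) + 23 = -79 + 23 = -56$)
$y{\left(b \right)} = b^{2} - 175 b$
$v{\left(-107,77 \right)} - y{\left(R \right)} = \left(-27 - -963\right) - - 56 \left(-175 - 56\right) = \left(-27 + 963\right) - \left(-56\right) \left(-231\right) = 936 - 12936 = -12000$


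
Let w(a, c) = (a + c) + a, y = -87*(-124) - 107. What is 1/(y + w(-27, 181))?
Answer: 1/10808 ≈ 9.2524e-5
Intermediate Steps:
y = 10681 (y = 10788 - 107 = 10681)
w(a, c) = c + 2*a
1/(y + w(-27, 181)) = 1/(10681 + (181 + 2*(-27))) = 1/(10681 + (181 - 54)) = 1/(10681 + 127) = 1/10808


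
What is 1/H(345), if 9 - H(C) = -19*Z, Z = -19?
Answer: -1/352 ≈ -0.0028409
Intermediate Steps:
H(C) = -352 (H(C) = 9 - (-19)*(-19) = 9 - 1*361 = 9 - 361 = -352)
1/H(345) = 1/(-352) = -1/352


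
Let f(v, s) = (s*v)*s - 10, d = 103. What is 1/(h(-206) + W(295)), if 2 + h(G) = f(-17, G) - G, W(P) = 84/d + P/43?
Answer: -4429/3194240525 ≈ -1.3866e-6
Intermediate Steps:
W(P) = 84/103 + P/43
f(v, s) = -10 + v*s**2 (f(v, s) = v*s**2 - 10 = -10 + v*s**2)
h(G) = -12 - G - 17*G**2 (h(G) = -2 + ((-10 - 17*G**2) - G) = -2 + (-10 - G - 17*G**2) = -12 - G - 17*G**2)
1/(h(-206) + W(295)) = 1/((-12 - 1*(-206) - 17*(-206)**2) + (84/103 + (1/43)*295)) = 1/((-12 + 206 - 17*42436) + (84/103 + 295/43)) = 1/((-12 + 206 - 721412) + 33997/4429) = 1/(-721218 + 33997/4429) = 1/(-3194240525/4429) = -4429/3194240525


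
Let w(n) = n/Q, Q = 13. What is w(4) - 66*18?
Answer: -15440/13 ≈ -1187.7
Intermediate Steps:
w(n) = n/13
w(4) - 66*18 = (1/13)*4 - 66*18 = 4/13 - 1188 = -15440/13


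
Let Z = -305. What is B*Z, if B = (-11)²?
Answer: -36905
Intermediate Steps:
B = 121
B*Z = 121*(-305) = -36905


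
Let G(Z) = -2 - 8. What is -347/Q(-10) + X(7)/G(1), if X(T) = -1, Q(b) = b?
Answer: 174/5 ≈ 34.800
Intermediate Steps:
G(Z) = -10
-347/Q(-10) + X(7)/G(1) = -347/(-10) - 1/(-10) = -347*(-⅒) - 1*(-⅒) = 347/10 + ⅒ = 174/5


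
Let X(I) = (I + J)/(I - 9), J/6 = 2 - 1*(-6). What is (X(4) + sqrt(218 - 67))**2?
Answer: 6479/25 - 104*sqrt(151)/5 ≈ 3.5653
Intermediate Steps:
J = 48 (J = 6*(2 - 1*(-6)) = 6*(2 + 6) = 6*8 = 48)
X(I) = (48 + I)/(-9 + I) (X(I) = (I + 48)/(I - 9) = (48 + I)/(-9 + I))
(X(4) + sqrt(218 - 67))**2 = ((48 + 4)/(-9 + 4) + sqrt(218 - 67))**2 = (52/(-5) + sqrt(151))**2 = (-1/5*52 + sqrt(151))**2 = (-52/5 + sqrt(151))**2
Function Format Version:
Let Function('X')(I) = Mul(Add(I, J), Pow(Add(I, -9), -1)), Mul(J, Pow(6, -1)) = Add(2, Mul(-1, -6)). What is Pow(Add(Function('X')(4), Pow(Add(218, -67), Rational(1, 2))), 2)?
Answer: Add(Rational(6479, 25), Mul(Rational(-104, 5), Pow(151, Rational(1, 2)))) ≈ 3.5653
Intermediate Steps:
J = 48 (J = Mul(6, Add(2, Mul(-1, -6))) = Mul(6, Add(2, 6)) = Mul(6, 8) = 48)
Function('X')(I) = Mul(Pow(Add(-9, I), -1), Add(48, I)) (Function('X')(I) = Mul(Add(I, 48), Pow(Add(I, -9), -1)) = Mul(Add(48, I), Pow(Add(-9, I), -1)) = Mul(Pow(Add(-9, I), -1), Add(48, I)))
Pow(Add(Function('X')(4), Pow(Add(218, -67), Rational(1, 2))), 2) = Pow(Add(Mul(Pow(Add(-9, 4), -1), Add(48, 4)), Pow(Add(218, -67), Rational(1, 2))), 2) = Pow(Add(Mul(Pow(-5, -1), 52), Pow(151, Rational(1, 2))), 2) = Pow(Add(Mul(Rational(-1, 5), 52), Pow(151, Rational(1, 2))), 2) = Pow(Add(Rational(-52, 5), Pow(151, Rational(1, 2))), 2)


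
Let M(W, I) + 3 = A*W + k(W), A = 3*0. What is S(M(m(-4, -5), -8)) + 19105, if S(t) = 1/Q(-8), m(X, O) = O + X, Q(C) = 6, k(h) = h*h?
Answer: 114631/6 ≈ 19105.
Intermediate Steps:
k(h) = h²
A = 0
M(W, I) = -3 + W² (M(W, I) = -3 + (0*W + W²) = -3 + (0 + W²) = -3 + W²)
S(t) = ⅙ (S(t) = 1/6 = ⅙)
S(M(m(-4, -5), -8)) + 19105 = ⅙ + 19105 = 114631/6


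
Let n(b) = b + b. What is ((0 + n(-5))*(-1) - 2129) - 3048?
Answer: -5167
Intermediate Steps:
n(b) = 2*b
((0 + n(-5))*(-1) - 2129) - 3048 = ((0 + 2*(-5))*(-1) - 2129) - 3048 = ((0 - 10)*(-1) - 2129) - 3048 = (-10*(-1) - 2129) - 3048 = (10 - 2129) - 3048 = -2119 - 3048 = -5167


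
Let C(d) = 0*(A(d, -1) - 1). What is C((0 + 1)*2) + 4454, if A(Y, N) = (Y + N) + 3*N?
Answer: 4454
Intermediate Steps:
A(Y, N) = Y + 4*N (A(Y, N) = (N + Y) + 3*N = Y + 4*N)
C(d) = 0 (C(d) = 0*((d + 4*(-1)) - 1) = 0*((d - 4) - 1) = 0*((-4 + d) - 1) = 0*(-5 + d) = 0)
C((0 + 1)*2) + 4454 = 0 + 4454 = 4454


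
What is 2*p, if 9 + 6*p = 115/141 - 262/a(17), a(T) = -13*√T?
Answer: -1154/423 + 262*√17/663 ≈ -1.0988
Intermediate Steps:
p = -577/423 + 131*√17/663 (p = -3/2 + (115/141 - 262*(-√17/221))/6 = -3/2 + (115*(1/141) - (-262)*√17/221)/6 = -3/2 + (115/141 + 262*√17/221)/6 = -3/2 + (115/846 + 131*√17/663) = -577/423 + 131*√17/663 ≈ -0.54940)
2*p = 2*(-577/423 + 131*√17/663) = -1154/423 + 262*√17/663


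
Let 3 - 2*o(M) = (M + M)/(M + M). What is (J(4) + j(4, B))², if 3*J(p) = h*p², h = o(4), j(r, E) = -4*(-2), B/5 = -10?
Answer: 1600/9 ≈ 177.78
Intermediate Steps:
B = -50 (B = 5*(-10) = -50)
j(r, E) = 8
o(M) = 1 (o(M) = 3/2 - (M + M)/(2*(M + M)) = 3/2 - 2*M/(2*(2*M)) = 3/2 - 2*M*1/(2*M)/2 = 3/2 - ½*1 = 3/2 - ½ = 1)
h = 1
J(p) = p²/3 (J(p) = (1*p²)/3 = p²/3)
(J(4) + j(4, B))² = ((⅓)*4² + 8)² = ((⅓)*16 + 8)² = (16/3 + 8)² = (40/3)² = 1600/9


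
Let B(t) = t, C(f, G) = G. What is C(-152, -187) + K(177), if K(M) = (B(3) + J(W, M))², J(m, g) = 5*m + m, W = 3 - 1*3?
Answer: -178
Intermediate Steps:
W = 0 (W = 3 - 3 = 0)
J(m, g) = 6*m
K(M) = 9 (K(M) = (3 + 6*0)² = (3 + 0)² = 3² = 9)
C(-152, -187) + K(177) = -187 + 9 = -178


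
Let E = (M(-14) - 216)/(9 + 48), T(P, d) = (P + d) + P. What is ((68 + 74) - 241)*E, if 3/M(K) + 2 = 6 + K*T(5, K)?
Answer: 142527/380 ≈ 375.07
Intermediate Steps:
T(P, d) = d + 2*P
M(K) = 3/(4 + K*(10 + K)) (M(K) = 3/(-2 + (6 + K*(K + 2*5))) = 3/(-2 + (6 + K*(K + 10))) = 3/(-2 + (6 + K*(10 + K))) = 3/(4 + K*(10 + K)))
E = -4319/1140 (E = (3/(4 - 14*(10 - 14)) - 216)/(9 + 48) = (3/(4 - 14*(-4)) - 216)/57 = (3/(4 + 56) - 216)*(1/57) = (3/60 - 216)*(1/57) = (3*(1/60) - 216)*(1/57) = (1/20 - 216)*(1/57) = -4319/20*1/57 = -4319/1140 ≈ -3.7886)
((68 + 74) - 241)*E = ((68 + 74) - 241)*(-4319/1140) = (142 - 241)*(-4319/1140) = -99*(-4319/1140) = 142527/380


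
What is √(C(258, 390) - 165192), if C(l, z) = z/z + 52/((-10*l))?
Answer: 4*I*√4295224635/645 ≈ 406.44*I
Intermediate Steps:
C(l, z) = 1 - 26/(5*l) (C(l, z) = 1 + 52*(-1/(10*l)) = 1 - 26/(5*l))
√(C(258, 390) - 165192) = √((-26/5 + 258)/258 - 165192) = √((1/258)*(1264/5) - 165192) = √(632/645 - 165192) = √(-106548208/645) = 4*I*√4295224635/645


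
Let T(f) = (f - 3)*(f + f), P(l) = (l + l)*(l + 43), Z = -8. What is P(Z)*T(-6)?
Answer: -60480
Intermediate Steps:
P(l) = 2*l*(43 + l) (P(l) = (2*l)*(43 + l) = 2*l*(43 + l))
T(f) = 2*f*(-3 + f) (T(f) = (-3 + f)*(2*f) = 2*f*(-3 + f))
P(Z)*T(-6) = (2*(-8)*(43 - 8))*(2*(-6)*(-3 - 6)) = (2*(-8)*35)*(2*(-6)*(-9)) = -560*108 = -60480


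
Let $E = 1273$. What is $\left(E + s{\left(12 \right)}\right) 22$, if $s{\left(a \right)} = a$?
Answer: $28270$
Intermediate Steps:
$\left(E + s{\left(12 \right)}\right) 22 = \left(1273 + 12\right) 22 = 1285 \cdot 22 = 28270$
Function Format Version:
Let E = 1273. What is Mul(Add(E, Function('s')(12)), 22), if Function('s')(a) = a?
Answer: 28270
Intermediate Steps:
Mul(Add(E, Function('s')(12)), 22) = Mul(Add(1273, 12), 22) = Mul(1285, 22) = 28270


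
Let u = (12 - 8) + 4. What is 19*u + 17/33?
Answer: 5033/33 ≈ 152.52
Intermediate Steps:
u = 8 (u = 4 + 4 = 8)
19*u + 17/33 = 19*8 + 17/33 = 152 + 17*(1/33) = 152 + 17/33 = 5033/33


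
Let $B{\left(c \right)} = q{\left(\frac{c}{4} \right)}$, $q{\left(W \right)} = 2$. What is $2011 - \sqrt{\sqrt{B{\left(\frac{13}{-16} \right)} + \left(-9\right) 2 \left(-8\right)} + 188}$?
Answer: $2011 - \sqrt{188 + \sqrt{146}} \approx 1996.9$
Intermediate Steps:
$B{\left(c \right)} = 2$
$2011 - \sqrt{\sqrt{B{\left(\frac{13}{-16} \right)} + \left(-9\right) 2 \left(-8\right)} + 188} = 2011 - \sqrt{\sqrt{2 + \left(-9\right) 2 \left(-8\right)} + 188} = 2011 - \sqrt{\sqrt{2 - -144} + 188} = 2011 - \sqrt{\sqrt{2 + 144} + 188} = 2011 - \sqrt{\sqrt{146} + 188} = 2011 - \sqrt{188 + \sqrt{146}}$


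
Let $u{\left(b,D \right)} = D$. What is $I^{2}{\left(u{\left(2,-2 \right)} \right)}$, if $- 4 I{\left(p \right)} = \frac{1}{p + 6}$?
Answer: $\frac{1}{256} \approx 0.0039063$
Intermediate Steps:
$I{\left(p \right)} = - \frac{1}{4 \left(6 + p\right)}$ ($I{\left(p \right)} = - \frac{1}{4 \left(p + 6\right)} = - \frac{1}{4 \left(6 + p\right)}$)
$I^{2}{\left(u{\left(2,-2 \right)} \right)} = \left(- \frac{1}{24 + 4 \left(-2\right)}\right)^{2} = \left(- \frac{1}{24 - 8}\right)^{2} = \left(- \frac{1}{16}\right)^{2} = \frac{1}{256}$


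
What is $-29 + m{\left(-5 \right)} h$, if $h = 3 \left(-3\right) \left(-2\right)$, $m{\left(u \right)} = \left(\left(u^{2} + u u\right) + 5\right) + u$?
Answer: $871$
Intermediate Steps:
$m{\left(u \right)} = 5 + u + 2 u^{2}$ ($m{\left(u \right)} = \left(\left(u^{2} + u^{2}\right) + 5\right) + u = \left(2 u^{2} + 5\right) + u = \left(5 + 2 u^{2}\right) + u = 5 + u + 2 u^{2}$)
$h = 18$ ($h = \left(-9\right) \left(-2\right) = 18$)
$-29 + m{\left(-5 \right)} h = -29 + \left(5 - 5 + 2 \left(-5\right)^{2}\right) 18 = -29 + \left(5 - 5 + 2 \cdot 25\right) 18 = -29 + \left(5 - 5 + 50\right) 18 = -29 + 50 \cdot 18 = -29 + 900 = 871$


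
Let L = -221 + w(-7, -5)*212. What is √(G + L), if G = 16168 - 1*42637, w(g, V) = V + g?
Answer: I*√29234 ≈ 170.98*I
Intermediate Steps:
G = -26469 (G = 16168 - 42637 = -26469)
L = -2765 (L = -221 + (-5 - 7)*212 = -221 - 12*212 = -221 - 2544 = -2765)
√(G + L) = √(-26469 - 2765) = √(-29234) = I*√29234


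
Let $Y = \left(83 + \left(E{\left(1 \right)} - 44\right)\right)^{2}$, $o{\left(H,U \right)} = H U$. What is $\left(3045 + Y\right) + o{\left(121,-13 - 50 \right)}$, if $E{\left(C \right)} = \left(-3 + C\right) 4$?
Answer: $-3617$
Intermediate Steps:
$E{\left(C \right)} = -12 + 4 C$
$Y = 961$ ($Y = \left(83 + \left(\left(-12 + 4 \cdot 1\right) - 44\right)\right)^{2} = \left(83 + \left(\left(-12 + 4\right) - 44\right)\right)^{2} = \left(83 - 52\right)^{2} = 31^{2} = 961$)
$\left(3045 + Y\right) + o{\left(121,-13 - 50 \right)} = \left(3045 + 961\right) + 121 \left(-13 - 50\right) = 4006 + 121 \left(-63\right) = 4006 - 7623 = -3617$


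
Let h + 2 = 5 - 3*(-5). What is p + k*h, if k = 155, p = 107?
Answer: 2897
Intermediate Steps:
h = 18 (h = -2 + (5 - 3*(-5)) = -2 + (5 + 15) = -2 + 20 = 18)
p + k*h = 107 + 155*18 = 107 + 2790 = 2897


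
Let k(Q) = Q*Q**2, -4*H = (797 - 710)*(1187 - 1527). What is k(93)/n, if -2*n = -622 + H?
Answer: -1608714/6773 ≈ -237.52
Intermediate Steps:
H = 7395 (H = -(797 - 710)*(1187 - 1527)/4 = -87*(-340)/4 = -1/4*(-29580) = 7395)
k(Q) = Q**3
n = -6773/2 (n = -(-622 + 7395)/2 = -1/2*6773 = -6773/2 ≈ -3386.5)
k(93)/n = 93**3/(-6773/2) = 804357*(-2/6773) = -1608714/6773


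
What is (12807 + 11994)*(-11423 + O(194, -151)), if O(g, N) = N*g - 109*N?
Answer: -601622658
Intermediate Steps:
O(g, N) = -109*N + N*g
(12807 + 11994)*(-11423 + O(194, -151)) = (12807 + 11994)*(-11423 - 151*(-109 + 194)) = 24801*(-11423 - 151*85) = 24801*(-11423 - 12835) = 24801*(-24258) = -601622658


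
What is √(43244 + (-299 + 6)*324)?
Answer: 2*I*√12922 ≈ 227.35*I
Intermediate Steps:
√(43244 + (-299 + 6)*324) = √(43244 - 293*324) = √(43244 - 94932) = √(-51688) = 2*I*√12922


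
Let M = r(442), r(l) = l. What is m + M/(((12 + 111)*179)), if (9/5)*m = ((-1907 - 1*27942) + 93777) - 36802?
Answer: 331796632/22017 ≈ 15070.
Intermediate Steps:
M = 442
m = 15070 (m = 5*(((-1907 - 1*27942) + 93777) - 36802)/9 = 5*(((-1907 - 27942) + 93777) - 36802)/9 = 5*((-29849 + 93777) - 36802)/9 = 5*(63928 - 36802)/9 = (5/9)*27126 = 15070)
m + M/(((12 + 111)*179)) = 15070 + 442/(((12 + 111)*179)) = 15070 + 442/((123*179)) = 15070 + 442/22017 = 331796632/22017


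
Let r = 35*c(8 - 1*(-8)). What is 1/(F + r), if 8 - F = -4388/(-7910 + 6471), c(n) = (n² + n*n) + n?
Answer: 1439/26599844 ≈ 5.4098e-5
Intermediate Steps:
c(n) = n + 2*n² (c(n) = (n² + n²) + n = 2*n² + n = n + 2*n²)
r = 18480 (r = 35*((8 - 1*(-8))*(1 + 2*(8 - 1*(-8)))) = 35*((8 + 8)*(1 + 2*(8 + 8))) = 35*(16*(1 + 2*16)) = 35*(16*(1 + 32)) = 35*(16*33) = 35*528 = 18480)
F = 7124/1439 (F = 8 - (-4388)/(-7910 + 6471) = 8 - (-4388)/(-1439) = 8 - (-4388)*(-1)/1439 = 8 - 1*4388/1439 = 8 - 4388/1439 = 7124/1439 ≈ 4.9507)
1/(F + r) = 1/(7124/1439 + 18480) = 1/(26599844/1439) = 1439/26599844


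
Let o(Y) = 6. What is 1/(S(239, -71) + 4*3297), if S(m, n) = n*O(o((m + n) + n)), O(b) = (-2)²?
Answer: 1/12904 ≈ 7.7495e-5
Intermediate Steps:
O(b) = 4
S(m, n) = 4*n (S(m, n) = n*4 = 4*n)
1/(S(239, -71) + 4*3297) = 1/(4*(-71) + 4*3297) = 1/(-284 + 13188) = 1/12904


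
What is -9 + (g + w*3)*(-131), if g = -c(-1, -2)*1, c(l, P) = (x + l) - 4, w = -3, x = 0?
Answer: 515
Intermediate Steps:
c(l, P) = -4 + l (c(l, P) = (0 + l) - 4 = l - 4 = -4 + l)
g = 5 (g = -(-4 - 1)*1 = -1*(-5)*1 = 5*1 = 5)
-9 + (g + w*3)*(-131) = -9 + (5 - 3*3)*(-131) = -9 + (5 - 9)*(-131) = -9 - 4*(-131) = -9 + 524 = 515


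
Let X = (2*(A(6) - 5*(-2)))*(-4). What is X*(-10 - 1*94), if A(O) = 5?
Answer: 12480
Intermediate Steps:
X = -120 (X = (2*(5 - 5*(-2)))*(-4) = (2*(5 + 10))*(-4) = (2*15)*(-4) = 30*(-4) = -120)
X*(-10 - 1*94) = -120*(-10 - 1*94) = -120*(-10 - 94) = -120*(-104) = 12480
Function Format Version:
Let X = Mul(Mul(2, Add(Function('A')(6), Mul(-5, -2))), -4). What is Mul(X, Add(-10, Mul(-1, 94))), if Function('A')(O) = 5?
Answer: 12480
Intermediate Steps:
X = -120 (X = Mul(Mul(2, Add(5, Mul(-5, -2))), -4) = Mul(Mul(2, Add(5, 10)), -4) = Mul(Mul(2, 15), -4) = Mul(30, -4) = -120)
Mul(X, Add(-10, Mul(-1, 94))) = Mul(-120, Add(-10, Mul(-1, 94))) = Mul(-120, Add(-10, -94)) = Mul(-120, -104) = 12480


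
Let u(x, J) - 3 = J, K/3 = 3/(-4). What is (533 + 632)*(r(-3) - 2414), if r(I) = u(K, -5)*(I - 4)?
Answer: -2796000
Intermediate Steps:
K = -9/4 (K = 3*(3/(-4)) = 3*(3*(-1/4)) = 3*(-3/4) = -9/4 ≈ -2.2500)
u(x, J) = 3 + J
r(I) = 8 - 2*I (r(I) = (3 - 5)*(I - 4) = -2*(-4 + I) = 8 - 2*I)
(533 + 632)*(r(-3) - 2414) = (533 + 632)*((8 - 2*(-3)) - 2414) = 1165*((8 + 6) - 2414) = 1165*(14 - 2414) = 1165*(-2400) = -2796000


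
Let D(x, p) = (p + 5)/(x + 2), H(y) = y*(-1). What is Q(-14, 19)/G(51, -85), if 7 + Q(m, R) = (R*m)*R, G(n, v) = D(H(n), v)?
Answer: -247989/80 ≈ -3099.9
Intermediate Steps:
H(y) = -y
D(x, p) = (5 + p)/(2 + x)
G(n, v) = (5 + v)/(2 - n)
Q(m, R) = -7 + m*R² (Q(m, R) = -7 + (R*m)*R = -7 + m*R²)
Q(-14, 19)/G(51, -85) = (-7 - 14*19²)/(((-5 - 1*(-85))/(-2 + 51))) = (-7 - 14*361)/(((-5 + 85)/49)) = (-7 - 5054)/(((1/49)*80)) = -5061/80/49 = -5061*49/80 = -247989/80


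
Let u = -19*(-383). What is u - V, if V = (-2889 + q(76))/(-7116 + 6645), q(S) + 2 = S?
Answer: 3424652/471 ≈ 7271.0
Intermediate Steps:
q(S) = -2 + S
u = 7277
V = 2815/471 (V = (-2889 + (-2 + 76))/(-7116 + 6645) = (-2889 + 74)/(-471) = -2815*(-1/471) = 2815/471 ≈ 5.9766)
u - V = 7277 - 1*2815/471 = 7277 - 2815/471 = 3424652/471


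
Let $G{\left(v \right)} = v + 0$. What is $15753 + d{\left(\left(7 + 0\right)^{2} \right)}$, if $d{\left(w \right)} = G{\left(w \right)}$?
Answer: $15802$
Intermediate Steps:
$G{\left(v \right)} = v$
$d{\left(w \right)} = w$
$15753 + d{\left(\left(7 + 0\right)^{2} \right)} = 15753 + \left(7 + 0\right)^{2} = 15753 + 7^{2} = 15753 + 49 = 15802$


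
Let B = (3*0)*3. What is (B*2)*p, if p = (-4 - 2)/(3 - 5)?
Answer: 0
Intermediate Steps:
p = 3 (p = -6/(-2) = -6*(-½) = 3)
B = 0 (B = 0*3 = 0)
(B*2)*p = (0*2)*3 = 0*3 = 0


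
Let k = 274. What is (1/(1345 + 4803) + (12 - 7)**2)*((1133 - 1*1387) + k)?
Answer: 768505/1537 ≈ 500.00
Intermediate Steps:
(1/(1345 + 4803) + (12 - 7)**2)*((1133 - 1*1387) + k) = (1/(1345 + 4803) + (12 - 7)**2)*((1133 - 1*1387) + 274) = (1/6148 + 5**2)*((1133 - 1387) + 274) = (1/6148 + 25)*(-254 + 274) = (153701/6148)*20 = 768505/1537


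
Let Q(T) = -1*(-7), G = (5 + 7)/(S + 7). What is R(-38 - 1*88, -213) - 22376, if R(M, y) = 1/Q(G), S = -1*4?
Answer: -156631/7 ≈ -22376.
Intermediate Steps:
S = -4
G = 4 (G = (5 + 7)/(-4 + 7) = 12/3 = 12*(⅓) = 4)
Q(T) = 7
R(M, y) = ⅐ (R(M, y) = 1/7 = ⅐)
R(-38 - 1*88, -213) - 22376 = ⅐ - 22376 = -156631/7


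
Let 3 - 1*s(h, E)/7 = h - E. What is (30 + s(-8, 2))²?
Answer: 14641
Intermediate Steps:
s(h, E) = 21 - 7*h + 7*E (s(h, E) = 21 - 7*(h - E) = 21 + (-7*h + 7*E) = 21 - 7*h + 7*E)
(30 + s(-8, 2))² = (30 + (21 - 7*(-8) + 7*2))² = (30 + (21 + 56 + 14))² = (30 + 91)² = 121² = 14641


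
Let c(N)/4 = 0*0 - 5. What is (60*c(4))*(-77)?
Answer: 92400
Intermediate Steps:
c(N) = -20 (c(N) = 4*(0*0 - 5) = 4*(0 - 5) = 4*(-5) = -20)
(60*c(4))*(-77) = (60*(-20))*(-77) = -1200*(-77) = 92400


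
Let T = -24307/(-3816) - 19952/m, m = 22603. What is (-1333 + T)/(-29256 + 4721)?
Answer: 22900407739/423243706536 ≈ 0.054107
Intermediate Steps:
T = 473274289/86253048 (T = -24307/(-3816) - 19952/22603 = -24307*(-1/3816) - 19952*1/22603 = 24307/3816 - 19952/22603 = 473274289/86253048 ≈ 5.4870)
(-1333 + T)/(-29256 + 4721) = (-1333 + 473274289/86253048)/(-29256 + 4721) = -114502038695/86253048/(-24535) = -114502038695/86253048*(-1/24535) = 22900407739/423243706536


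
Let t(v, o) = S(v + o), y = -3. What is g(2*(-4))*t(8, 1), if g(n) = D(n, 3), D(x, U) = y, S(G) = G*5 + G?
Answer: -162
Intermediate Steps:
S(G) = 6*G (S(G) = 5*G + G = 6*G)
t(v, o) = 6*o + 6*v (t(v, o) = 6*(v + o) = 6*(o + v) = 6*o + 6*v)
D(x, U) = -3
g(n) = -3
g(2*(-4))*t(8, 1) = -3*(6*1 + 6*8) = -3*(6 + 48) = -3*54 = -162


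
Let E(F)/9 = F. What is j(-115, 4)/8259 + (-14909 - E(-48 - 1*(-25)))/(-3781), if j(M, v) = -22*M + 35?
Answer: 43707361/10409093 ≈ 4.1990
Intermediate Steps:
E(F) = 9*F
j(M, v) = 35 - 22*M
j(-115, 4)/8259 + (-14909 - E(-48 - 1*(-25)))/(-3781) = (35 - 22*(-115))/8259 + (-14909 - 9*(-48 - 1*(-25)))/(-3781) = (35 + 2530)*(1/8259) + (-14909 - 9*(-48 + 25))*(-1/3781) = 2565*(1/8259) + (-14909 - 9*(-23))*(-1/3781) = 855/2753 + (-14909 - 1*(-207))*(-1/3781) = 855/2753 + (-14909 + 207)*(-1/3781) = 855/2753 - 14702*(-1/3781) = 855/2753 + 14702/3781 = 43707361/10409093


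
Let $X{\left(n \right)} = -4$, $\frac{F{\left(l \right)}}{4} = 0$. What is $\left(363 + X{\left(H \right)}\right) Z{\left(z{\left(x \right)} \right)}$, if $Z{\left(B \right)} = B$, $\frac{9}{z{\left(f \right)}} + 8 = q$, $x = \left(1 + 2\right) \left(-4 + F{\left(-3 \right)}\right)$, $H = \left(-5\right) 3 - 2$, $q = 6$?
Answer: $- \frac{3231}{2} \approx -1615.5$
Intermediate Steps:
$F{\left(l \right)} = 0$ ($F{\left(l \right)} = 4 \cdot 0 = 0$)
$H = -17$ ($H = -15 - 2 = -17$)
$x = -12$ ($x = \left(1 + 2\right) \left(-4 + 0\right) = 3 \left(-4\right) = -12$)
$z{\left(f \right)} = - \frac{9}{2}$ ($z{\left(f \right)} = \frac{9}{-8 + 6} = \frac{9}{-2} = 9 \left(- \frac{1}{2}\right) = - \frac{9}{2}$)
$\left(363 + X{\left(H \right)}\right) Z{\left(z{\left(x \right)} \right)} = \left(363 - 4\right) \left(- \frac{9}{2}\right) = 359 \left(- \frac{9}{2}\right) = - \frac{3231}{2}$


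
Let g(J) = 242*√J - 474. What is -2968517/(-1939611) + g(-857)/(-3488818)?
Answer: 5178767459260/3383474884899 - 121*I*√857/1744409 ≈ 1.5306 - 0.0020306*I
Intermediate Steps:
g(J) = -474 + 242*√J
-2968517/(-1939611) + g(-857)/(-3488818) = -2968517/(-1939611) + (-474 + 242*√(-857))/(-3488818) = -2968517*(-1/1939611) + (-474 + 242*(I*√857))*(-1/3488818) = 2968517/1939611 + (-474 + 242*I*√857)*(-1/3488818) = 2968517/1939611 + (237/1744409 - 121*I*√857/1744409) = 5178767459260/3383474884899 - 121*I*√857/1744409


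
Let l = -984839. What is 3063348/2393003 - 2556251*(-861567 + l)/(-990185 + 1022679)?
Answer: 5647340180129519815/38879119741 ≈ 1.4525e+8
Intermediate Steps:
3063348/2393003 - 2556251*(-861567 + l)/(-990185 + 1022679) = 3063348/2393003 - 2556251*(-861567 - 984839)/(-990185 + 1022679) = 3063348*(1/2393003) - 2556251/(32494/(-1846406)) = 3063348/2393003 - 2556251/(32494*(-1/1846406)) = 3063348/2393003 - 2556251/(-16247/923203) = 3063348/2393003 - 2556251*(-923203/16247) = 3063348/2393003 + 2359938591953/16247 = 5647340180129519815/38879119741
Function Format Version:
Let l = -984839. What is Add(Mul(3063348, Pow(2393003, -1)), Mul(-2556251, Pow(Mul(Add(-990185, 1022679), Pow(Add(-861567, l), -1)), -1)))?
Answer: Rational(5647340180129519815, 38879119741) ≈ 1.4525e+8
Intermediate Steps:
Add(Mul(3063348, Pow(2393003, -1)), Mul(-2556251, Pow(Mul(Add(-990185, 1022679), Pow(Add(-861567, l), -1)), -1))) = Add(Mul(3063348, Pow(2393003, -1)), Mul(-2556251, Pow(Mul(Add(-990185, 1022679), Pow(Add(-861567, -984839), -1)), -1))) = Add(Mul(3063348, Rational(1, 2393003)), Mul(-2556251, Pow(Mul(32494, Pow(-1846406, -1)), -1))) = Add(Rational(3063348, 2393003), Mul(-2556251, Pow(Mul(32494, Rational(-1, 1846406)), -1))) = Add(Rational(3063348, 2393003), Mul(-2556251, Pow(Rational(-16247, 923203), -1))) = Add(Rational(3063348, 2393003), Mul(-2556251, Rational(-923203, 16247))) = Add(Rational(3063348, 2393003), Rational(2359938591953, 16247)) = Rational(5647340180129519815, 38879119741)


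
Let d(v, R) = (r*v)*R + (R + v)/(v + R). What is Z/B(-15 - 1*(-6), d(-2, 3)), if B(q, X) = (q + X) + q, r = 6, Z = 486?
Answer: -486/53 ≈ -9.1698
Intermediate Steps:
d(v, R) = 1 + 6*R*v (d(v, R) = (6*v)*R + (R + v)/(v + R) = 6*R*v + (R + v)/(R + v) = 6*R*v + 1 = 1 + 6*R*v)
B(q, X) = X + 2*q (B(q, X) = (X + q) + q = X + 2*q)
Z/B(-15 - 1*(-6), d(-2, 3)) = 486/((1 + 6*3*(-2)) + 2*(-15 - 1*(-6))) = 486/((1 - 36) + 2*(-15 + 6)) = 486/(-35 + 2*(-9)) = 486/(-35 - 18) = 486/(-53) = 486*(-1/53) = -486/53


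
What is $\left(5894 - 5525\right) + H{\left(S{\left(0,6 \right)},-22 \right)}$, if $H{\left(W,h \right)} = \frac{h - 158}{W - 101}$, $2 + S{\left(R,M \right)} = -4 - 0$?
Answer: $\frac{39663}{107} \approx 370.68$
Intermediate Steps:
$S{\left(R,M \right)} = -6$ ($S{\left(R,M \right)} = -2 - 4 = -6$)
$H{\left(W,h \right)} = \frac{-158 + h}{-101 + W}$
$\left(5894 - 5525\right) + H{\left(S{\left(0,6 \right)},-22 \right)} = \left(5894 - 5525\right) + \frac{-158 - 22}{-101 - 6} = 369 + \frac{1}{-107} \left(-180\right) = 369 - - \frac{180}{107} = 369 + \frac{180}{107} = \frac{39663}{107}$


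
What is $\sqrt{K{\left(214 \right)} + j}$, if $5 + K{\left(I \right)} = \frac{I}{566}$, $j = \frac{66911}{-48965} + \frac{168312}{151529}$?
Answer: $\frac{i \sqrt{8956844047579495040335}}{42852076495} \approx 2.2085 i$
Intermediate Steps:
$j = - \frac{38725711}{151420765}$ ($j = 66911 \left(- \frac{1}{48965}\right) + 168312 \cdot \frac{1}{151529} = - \frac{66911}{48965} + \frac{168312}{151529} = - \frac{38725711}{151420765} \approx -0.25575$)
$K{\left(I \right)} = -5 + \frac{I}{566}$
$\sqrt{K{\left(214 \right)} + j} = \sqrt{\left(-5 + \frac{1}{566} \cdot 214\right) - \frac{38725711}{151420765}} = \sqrt{\left(-5 + \frac{107}{283}\right) - \frac{38725711}{151420765}} = \sqrt{- \frac{1308}{283} - \frac{38725711}{151420765}} = \sqrt{- \frac{209017736833}{42852076495}} = \frac{i \sqrt{8956844047579495040335}}{42852076495}$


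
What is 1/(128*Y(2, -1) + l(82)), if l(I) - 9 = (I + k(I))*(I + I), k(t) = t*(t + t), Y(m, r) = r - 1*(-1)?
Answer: 1/2218929 ≈ 4.5067e-7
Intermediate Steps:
Y(m, r) = 1 + r (Y(m, r) = r + 1 = 1 + r)
k(t) = 2*t² (k(t) = t*(2*t) = 2*t²)
l(I) = 9 + 2*I*(I + 2*I²) (l(I) = 9 + (I + 2*I²)*(I + I) = 9 + (I + 2*I²)*(2*I) = 9 + 2*I*(I + 2*I²))
1/(128*Y(2, -1) + l(82)) = 1/(128*(1 - 1) + (9 + 2*82² + 4*82³)) = 1/(128*0 + (9 + 2*6724 + 4*551368)) = 1/(0 + (9 + 13448 + 2205472)) = 1/(0 + 2218929) = 1/2218929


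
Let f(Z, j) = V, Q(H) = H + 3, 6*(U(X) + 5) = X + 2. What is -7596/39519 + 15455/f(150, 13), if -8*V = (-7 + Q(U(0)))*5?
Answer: 162860000/57083 ≈ 2853.0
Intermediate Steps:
U(X) = -14/3 + X/6 (U(X) = -5 + (X + 2)/6 = -5 + (2 + X)/6 = -5 + (1/3 + X/6) = -14/3 + X/6)
Q(H) = 3 + H
V = 65/12 (V = -(-7 + (3 + (-14/3 + (1/6)*0)))*5/8 = -(-7 + (3 + (-14/3 + 0)))*5/8 = -(-7 + (3 - 14/3))*5/8 = -(-7 - 5/3)*5/8 = -(-13)*5/12 = -1/8*(-130/3) = 65/12 ≈ 5.4167)
f(Z, j) = 65/12
-7596/39519 + 15455/f(150, 13) = -7596/39519 + 15455/(65/12) = -7596*1/39519 + 15455*(12/65) = -844/4391 + 37092/13 = 162860000/57083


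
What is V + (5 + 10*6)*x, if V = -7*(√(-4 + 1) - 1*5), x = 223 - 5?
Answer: 14205 - 7*I*√3 ≈ 14205.0 - 12.124*I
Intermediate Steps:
x = 218
V = 35 - 7*I*√3 (V = -7*(√(-3) - 5) = -7*(I*√3 - 5) = -7*(-5 + I*√3) = 35 - 7*I*√3 ≈ 35.0 - 12.124*I)
V + (5 + 10*6)*x = (35 - 7*I*√3) + (5 + 10*6)*218 = (35 - 7*I*√3) + (5 + 60)*218 = (35 - 7*I*√3) + 65*218 = (35 - 7*I*√3) + 14170 = 14205 - 7*I*√3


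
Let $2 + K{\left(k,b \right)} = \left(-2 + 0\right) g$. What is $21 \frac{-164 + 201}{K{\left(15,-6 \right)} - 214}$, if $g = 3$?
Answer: $- \frac{7}{2} \approx -3.5$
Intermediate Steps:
$K{\left(k,b \right)} = -8$ ($K{\left(k,b \right)} = -2 + \left(-2 + 0\right) 3 = -2 - 6 = -8$)
$21 \frac{-164 + 201}{K{\left(15,-6 \right)} - 214} = 21 \frac{-164 + 201}{-8 - 214} = 21 \frac{37}{-222} = 21 \cdot 37 \left(- \frac{1}{222}\right) = 21 \left(- \frac{1}{6}\right) = - \frac{7}{2}$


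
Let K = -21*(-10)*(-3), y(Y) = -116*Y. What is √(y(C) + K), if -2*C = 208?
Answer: √11434 ≈ 106.93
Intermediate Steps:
C = -104 (C = -½*208 = -104)
K = -630 (K = 210*(-3) = -630)
√(y(C) + K) = √(-116*(-104) - 630) = √(12064 - 630) = √11434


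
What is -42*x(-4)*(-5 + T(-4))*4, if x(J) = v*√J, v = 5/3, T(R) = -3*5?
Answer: 11200*I ≈ 11200.0*I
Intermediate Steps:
T(R) = -15
v = 5/3 (v = 5*(⅓) = 5/3 ≈ 1.6667)
x(J) = 5*√J/3
-42*x(-4)*(-5 + T(-4))*4 = -42*5*√(-4)/3*(-5 - 15)*4 = -42*5*(2*I)/3*(-20)*4 = -42*10*I/3*(-20)*4 = -(-2800)*I*4 = (2800*I)*4 = 11200*I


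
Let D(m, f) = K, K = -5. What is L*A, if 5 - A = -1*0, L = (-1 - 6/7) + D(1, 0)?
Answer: -240/7 ≈ -34.286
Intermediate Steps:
D(m, f) = -5
L = -48/7 (L = (-1 - 6/7) - 5 = -13/7 - 5 = -48/7 ≈ -6.8571)
A = 5 (A = 5 - (-1)*0 = 5 - 1*0 = 5 + 0 = 5)
L*A = -48/7*5 = -240/7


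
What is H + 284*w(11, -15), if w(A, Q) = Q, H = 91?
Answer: -4169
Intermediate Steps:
H + 284*w(11, -15) = 91 + 284*(-15) = 91 - 4260 = -4169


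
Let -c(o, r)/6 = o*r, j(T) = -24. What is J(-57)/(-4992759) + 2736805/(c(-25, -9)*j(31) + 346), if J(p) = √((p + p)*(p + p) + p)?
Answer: 2736805/32746 - √12939/4992759 ≈ 83.577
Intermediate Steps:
c(o, r) = -6*o*r
J(p) = √(p + 4*p²) (J(p) = √((2*p)*(2*p) + p) = √(4*p² + p) = √(p + 4*p²))
J(-57)/(-4992759) + 2736805/(c(-25, -9)*j(31) + 346) = √(-57*(1 + 4*(-57)))/(-4992759) + 2736805/(-6*(-25)*(-9)*(-24) + 346) = √(-57*(1 - 228))*(-1/4992759) + 2736805/(-1350*(-24) + 346) = √(-57*(-227))*(-1/4992759) + 2736805/(32400 + 346) = √12939*(-1/4992759) + 2736805/32746 = -√12939/4992759 + 2736805*(1/32746) = -√12939/4992759 + 2736805/32746 = 2736805/32746 - √12939/4992759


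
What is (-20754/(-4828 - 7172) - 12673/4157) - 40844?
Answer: -339587982937/8314000 ≈ -40845.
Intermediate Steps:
(-20754/(-4828 - 7172) - 12673/4157) - 40844 = (-20754/(-12000) - 12673*1/4157) - 40844 = (-20754*(-1/12000) - 12673/4157) - 40844 = (3459/2000 - 12673/4157) - 40844 = -10966937/8314000 - 40844 = -339587982937/8314000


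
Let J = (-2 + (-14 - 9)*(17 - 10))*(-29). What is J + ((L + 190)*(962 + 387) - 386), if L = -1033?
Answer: -1132866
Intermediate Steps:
J = 4727 (J = (-2 - 23*7)*(-29) = (-2 - 161)*(-29) = -163*(-29) = 4727)
J + ((L + 190)*(962 + 387) - 386) = 4727 + ((-1033 + 190)*(962 + 387) - 386) = 4727 + (-843*1349 - 386) = 4727 + (-1137207 - 386) = 4727 - 1137593 = -1132866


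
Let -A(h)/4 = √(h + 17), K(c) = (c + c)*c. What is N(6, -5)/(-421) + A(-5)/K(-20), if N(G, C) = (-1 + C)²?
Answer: -36/421 - √3/100 ≈ -0.10283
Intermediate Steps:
K(c) = 2*c² (K(c) = (2*c)*c = 2*c²)
A(h) = -4*√(17 + h) (A(h) = -4*√(h + 17) = -4*√(17 + h))
N(6, -5)/(-421) + A(-5)/K(-20) = (-1 - 5)²/(-421) + (-4*√(17 - 5))/((2*(-20)²)) = (-6)²*(-1/421) + (-8*√3)/((2*400)) = 36*(-1/421) - 8*√3/800 = -36/421 - 8*√3*(1/800) = -36/421 - √3/100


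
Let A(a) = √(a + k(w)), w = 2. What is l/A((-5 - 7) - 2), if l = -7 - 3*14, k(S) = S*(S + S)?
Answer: 49*I*√6/6 ≈ 20.004*I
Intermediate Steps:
k(S) = 2*S² (k(S) = S*(2*S) = 2*S²)
l = -49 (l = -7 - 42 = -49)
A(a) = √(8 + a) (A(a) = √(a + 2*2²) = √(a + 2*4) = √(a + 8) = √(8 + a))
l/A((-5 - 7) - 2) = -49/√(8 + ((-5 - 7) - 2)) = -49/√(8 + (-12 - 2)) = -49/√(8 - 14) = -49*(-I*√6/6) = -(-49)*I*√6/6 = 49*I*√6/6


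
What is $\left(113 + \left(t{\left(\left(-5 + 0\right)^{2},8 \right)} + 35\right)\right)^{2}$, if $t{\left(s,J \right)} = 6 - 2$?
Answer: $23104$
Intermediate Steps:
$t{\left(s,J \right)} = 4$ ($t{\left(s,J \right)} = 6 - 2 = 4$)
$\left(113 + \left(t{\left(\left(-5 + 0\right)^{2},8 \right)} + 35\right)\right)^{2} = \left(113 + \left(4 + 35\right)\right)^{2} = \left(113 + 39\right)^{2} = 152^{2} = 23104$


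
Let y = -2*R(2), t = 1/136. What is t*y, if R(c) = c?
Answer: -1/34 ≈ -0.029412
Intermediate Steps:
t = 1/136 ≈ 0.0073529
y = -4 (y = -2*2 = -4)
t*y = (1/136)*(-4) = -1/34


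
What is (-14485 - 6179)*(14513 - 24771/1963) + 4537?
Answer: -588176314541/1963 ≈ -2.9963e+8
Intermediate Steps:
(-14485 - 6179)*(14513 - 24771/1963) + 4537 = -20664*(14513 - 24771*1/1963) + 4537 = -20664*(14513 - 24771/1963) + 4537 = -20664*28464248/1963 + 4537 = -588185220672/1963 + 4537 = -588176314541/1963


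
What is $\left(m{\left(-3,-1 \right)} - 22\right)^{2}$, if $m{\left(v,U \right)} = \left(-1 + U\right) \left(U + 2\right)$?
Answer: $576$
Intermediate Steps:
$m{\left(v,U \right)} = \left(-1 + U\right) \left(2 + U\right)$
$\left(m{\left(-3,-1 \right)} - 22\right)^{2} = \left(\left(-2 - 1 + \left(-1\right)^{2}\right) - 22\right)^{2} = \left(\left(-2 - 1 + 1\right) - 22\right)^{2} = \left(-2 - 22\right)^{2} = \left(-24\right)^{2} = 576$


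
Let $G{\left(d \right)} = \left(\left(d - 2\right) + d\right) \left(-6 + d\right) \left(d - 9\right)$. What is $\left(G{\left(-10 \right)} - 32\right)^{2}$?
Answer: $45158400$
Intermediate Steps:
$G{\left(d \right)} = \left(-9 + d\right) \left(-6 + d\right) \left(-2 + 2 d\right)$ ($G{\left(d \right)} = \left(\left(d - 2\right) + d\right) \left(-6 + d\right) \left(-9 + d\right) = \left(\left(-2 + d\right) + d\right) \left(-6 + d\right) \left(-9 + d\right) = \left(-2 + 2 d\right) \left(-6 + d\right) \left(-9 + d\right) = \left(-6 + d\right) \left(-2 + 2 d\right) \left(-9 + d\right) = \left(-9 + d\right) \left(-6 + d\right) \left(-2 + 2 d\right)$)
$\left(G{\left(-10 \right)} - 32\right)^{2} = \left(\left(-108 - 32 \left(-10\right)^{2} + 2 \left(-10\right)^{3} + 138 \left(-10\right)\right) - 32\right)^{2} = \left(\left(-108 - 3200 + 2 \left(-1000\right) - 1380\right) - 32\right)^{2} = \left(\left(-108 - 3200 - 2000 - 1380\right) - 32\right)^{2} = \left(-6688 - 32\right)^{2} = \left(-6720\right)^{2} = 45158400$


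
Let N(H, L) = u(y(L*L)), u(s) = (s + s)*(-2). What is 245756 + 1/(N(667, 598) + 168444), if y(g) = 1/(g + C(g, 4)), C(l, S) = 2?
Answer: 7401751099181483/30118292530 ≈ 2.4576e+5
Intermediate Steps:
y(g) = 1/(2 + g) (y(g) = 1/(g + 2) = 1/(2 + g))
u(s) = -4*s (u(s) = (2*s)*(-2) = -4*s)
N(H, L) = -4/(2 + L²) (N(H, L) = -4/(2 + L*L) = -4/(2 + L²))
245756 + 1/(N(667, 598) + 168444) = 245756 + 1/(-4/(2 + 598²) + 168444) = 245756 + 1/(-4/(2 + 357604) + 168444) = 245756 + 1/(-4/357606 + 168444) = 245756 + 1/(-4*1/357606 + 168444) = 245756 + 1/(-2/178803 + 168444) = 245756 + 1/(30118292530/178803) = 245756 + 178803/30118292530 = 7401751099181483/30118292530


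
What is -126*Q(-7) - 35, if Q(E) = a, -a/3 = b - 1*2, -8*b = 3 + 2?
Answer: -4109/4 ≈ -1027.3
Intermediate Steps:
b = -5/8 (b = -(3 + 2)/8 = -⅛*5 = -5/8 ≈ -0.62500)
a = 63/8 (a = -3*(-5/8 - 1*2) = -3*(-5/8 - 2) = -3*(-21/8) = 63/8 ≈ 7.8750)
Q(E) = 63/8
-126*Q(-7) - 35 = -126*63/8 - 35 = -3969/4 - 35 = -4109/4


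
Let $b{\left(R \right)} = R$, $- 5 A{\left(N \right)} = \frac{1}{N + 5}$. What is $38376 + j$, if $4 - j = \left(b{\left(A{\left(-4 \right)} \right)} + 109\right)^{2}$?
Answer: $\frac{663564}{25} \approx 26543.0$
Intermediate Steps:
$A{\left(N \right)} = - \frac{1}{5 \left(5 + N\right)}$ ($A{\left(N \right)} = - \frac{1}{5 \left(N + 5\right)} = - \frac{1}{5 \left(5 + N\right)}$)
$j = - \frac{295836}{25}$ ($j = 4 - \left(- \frac{1}{25 + 5 \left(-4\right)} + 109\right)^{2} = 4 - \left(- \frac{1}{25 - 20} + 109\right)^{2} = 4 - \left(- \frac{1}{5} + 109\right)^{2} = 4 - \left(\frac{544}{5}\right)^{2} = 4 - \frac{295936}{25} = - \frac{295836}{25} \approx -11833.0$)
$38376 + j = 38376 - \frac{295836}{25} = \frac{663564}{25}$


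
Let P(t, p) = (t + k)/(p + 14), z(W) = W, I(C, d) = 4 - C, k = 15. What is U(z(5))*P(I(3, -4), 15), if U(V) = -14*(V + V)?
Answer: -2240/29 ≈ -77.241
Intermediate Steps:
P(t, p) = (15 + t)/(14 + p) (P(t, p) = (t + 15)/(p + 14) = (15 + t)/(14 + p))
U(V) = -28*V
U(z(5))*P(I(3, -4), 15) = (-28*5)*((15 + (4 - 1*3))/(14 + 15)) = -140*(15 + (4 - 3))/29 = -140*(15 + 1)/29 = -140*16/29 = -2240/29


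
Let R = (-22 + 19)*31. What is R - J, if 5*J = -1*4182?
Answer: 3717/5 ≈ 743.40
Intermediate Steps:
J = -4182/5 (J = (-1*4182)/5 = (⅕)*(-4182) = -4182/5 ≈ -836.40)
R = -93 (R = -3*31 = -93)
R - J = -93 - 1*(-4182/5) = -93 + 4182/5 = 3717/5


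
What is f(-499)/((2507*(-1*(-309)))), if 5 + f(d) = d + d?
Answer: -1003/774663 ≈ -0.0012948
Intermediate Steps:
f(d) = -5 + 2*d (f(d) = -5 + (d + d) = -5 + 2*d)
f(-499)/((2507*(-1*(-309)))) = (-5 + 2*(-499))/((2507*(-1*(-309)))) = (-5 - 998)/((2507*309)) = -1003/774663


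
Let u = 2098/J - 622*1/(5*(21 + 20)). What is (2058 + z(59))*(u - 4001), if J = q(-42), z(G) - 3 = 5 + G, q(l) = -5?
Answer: -385409125/41 ≈ -9.4002e+6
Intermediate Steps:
z(G) = 8 + G (z(G) = 3 + (5 + G) = 8 + G)
J = -5
u = -17328/41 (u = 2098/(-5) - 622*1/(5*(21 + 20)) = 2098*(-⅕) - 622/(41*5) = -2098/5 - 622/205 = -17328/41 ≈ -422.63)
(2058 + z(59))*(u - 4001) = (2058 + (8 + 59))*(-17328/41 - 4001) = (2058 + 67)*(-181369/41) = 2125*(-181369/41) = -385409125/41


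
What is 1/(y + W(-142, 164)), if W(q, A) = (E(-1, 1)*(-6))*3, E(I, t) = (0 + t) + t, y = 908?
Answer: 1/872 ≈ 0.0011468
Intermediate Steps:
E(I, t) = 2*t (E(I, t) = t + t = 2*t)
W(q, A) = -36 (W(q, A) = ((2*1)*(-6))*3 = (2*(-6))*3 = -12*3 = -36)
1/(y + W(-142, 164)) = 1/(908 - 36) = 1/872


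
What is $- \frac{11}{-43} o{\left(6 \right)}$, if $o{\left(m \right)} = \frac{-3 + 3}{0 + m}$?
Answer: $0$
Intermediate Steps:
$o{\left(m \right)} = 0$ ($o{\left(m \right)} = \frac{0}{m} = 0$)
$- \frac{11}{-43} o{\left(6 \right)} = - \frac{11}{-43} \cdot 0 = \left(-11\right) \left(- \frac{1}{43}\right) 0 = \frac{11}{43} \cdot 0 = 0$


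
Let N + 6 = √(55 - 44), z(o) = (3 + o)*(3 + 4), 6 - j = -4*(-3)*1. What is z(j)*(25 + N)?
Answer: -399 - 21*√11 ≈ -468.65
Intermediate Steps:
j = -6 (j = 6 - (-4*(-3)) = 6 - 12 = -6)
z(o) = 21 + 7*o (z(o) = (3 + o)*7 = 21 + 7*o)
N = -6 + √11 (N = -6 + √(55 - 44) = -6 + √11 ≈ -2.6834)
z(j)*(25 + N) = (21 + 7*(-6))*(25 + (-6 + √11)) = (21 - 42)*(19 + √11) = -21*(19 + √11) = -399 - 21*√11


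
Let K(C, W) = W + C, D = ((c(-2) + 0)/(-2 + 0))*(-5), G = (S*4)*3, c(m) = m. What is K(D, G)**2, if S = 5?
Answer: 3025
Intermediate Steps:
G = 60 (G = (5*4)*3 = 20*3 = 60)
D = -5 (D = ((-2 + 0)/(-2 + 0))*(-5) = -2/(-2)*(-5) = -2*(-1/2)*(-5) = 1*(-5) = -5)
K(C, W) = C + W
K(D, G)**2 = (-5 + 60)**2 = 55**2 = 3025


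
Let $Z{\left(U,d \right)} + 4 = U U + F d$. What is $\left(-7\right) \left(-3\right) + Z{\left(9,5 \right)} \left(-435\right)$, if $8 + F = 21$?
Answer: $-61749$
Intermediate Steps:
$F = 13$ ($F = -8 + 21 = 13$)
$Z{\left(U,d \right)} = -4 + U^{2} + 13 d$ ($Z{\left(U,d \right)} = -4 + \left(U U + 13 d\right) = -4 + \left(U^{2} + 13 d\right) = -4 + U^{2} + 13 d$)
$\left(-7\right) \left(-3\right) + Z{\left(9,5 \right)} \left(-435\right) = \left(-7\right) \left(-3\right) + \left(-4 + 9^{2} + 13 \cdot 5\right) \left(-435\right) = 21 + \left(-4 + 81 + 65\right) \left(-435\right) = 21 + 142 \left(-435\right) = 21 - 61770 = -61749$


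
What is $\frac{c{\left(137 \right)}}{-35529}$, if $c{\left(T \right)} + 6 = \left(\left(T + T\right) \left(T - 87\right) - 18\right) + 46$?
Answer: $- \frac{4574}{11843} \approx -0.38622$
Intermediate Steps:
$c{\left(T \right)} = 22 + 2 T \left(-87 + T\right)$ ($c{\left(T \right)} = -6 + \left(\left(\left(T + T\right) \left(T - 87\right) - 18\right) + 46\right) = -6 + \left(\left(2 T \left(-87 + T\right) - 18\right) + 46\right) = -6 + \left(\left(-18 + 2 T \left(-87 + T\right)\right) + 46\right) = -6 + \left(28 + 2 T \left(-87 + T\right)\right) = 22 + 2 T \left(-87 + T\right)$)
$\frac{c{\left(137 \right)}}{-35529} = \frac{22 - 23838 + 2 \cdot 137^{2}}{-35529} = \left(22 - 23838 + 2 \cdot 18769\right) \left(- \frac{1}{35529}\right) = \left(22 - 23838 + 37538\right) \left(- \frac{1}{35529}\right) = 13722 \left(- \frac{1}{35529}\right) = - \frac{4574}{11843}$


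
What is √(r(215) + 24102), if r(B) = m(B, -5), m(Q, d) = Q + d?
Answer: 2*√6078 ≈ 155.92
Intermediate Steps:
r(B) = -5 + B (r(B) = B - 5 = -5 + B)
√(r(215) + 24102) = √((-5 + 215) + 24102) = √(210 + 24102) = √24312 = 2*√6078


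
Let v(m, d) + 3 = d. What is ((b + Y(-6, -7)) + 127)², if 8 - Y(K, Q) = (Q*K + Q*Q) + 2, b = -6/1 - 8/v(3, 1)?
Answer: 1600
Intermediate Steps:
v(m, d) = -3 + d
b = -2 (b = -6/1 - 8/(-3 + 1) = -6*1 - 8/(-2) = -6 - 8*(-½) = -6 + 4 = -2)
Y(K, Q) = 6 - Q² - K*Q (Y(K, Q) = 8 - ((Q*K + Q*Q) + 2) = 8 - ((K*Q + Q²) + 2) = 8 - ((Q² + K*Q) + 2) = 8 - (2 + Q² + K*Q) = 8 + (-2 - Q² - K*Q) = 6 - Q² - K*Q)
((b + Y(-6, -7)) + 127)² = ((-2 + (6 - 1*(-7)² - 1*(-6)*(-7))) + 127)² = ((-2 + (6 - 1*49 - 42)) + 127)² = ((-2 + (6 - 49 - 42)) + 127)² = ((-2 - 85) + 127)² = (-87 + 127)² = 40² = 1600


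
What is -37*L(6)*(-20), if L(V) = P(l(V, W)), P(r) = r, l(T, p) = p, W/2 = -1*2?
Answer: -2960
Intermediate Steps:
W = -4 (W = 2*(-1*2) = 2*(-2) = -4)
L(V) = -4
-37*L(6)*(-20) = -37*(-4)*(-20) = 148*(-20) = -2960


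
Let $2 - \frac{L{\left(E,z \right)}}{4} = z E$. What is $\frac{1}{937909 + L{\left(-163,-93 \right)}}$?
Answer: $\frac{1}{877281} \approx 1.1399 \cdot 10^{-6}$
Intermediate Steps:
$L{\left(E,z \right)} = 8 - 4 E z$ ($L{\left(E,z \right)} = 8 - 4 z E = 8 - 4 E z$)
$\frac{1}{937909 + L{\left(-163,-93 \right)}} = \frac{1}{937909 + \left(8 - \left(-652\right) \left(-93\right)\right)} = \frac{1}{937909 + \left(8 - 60636\right)} = \frac{1}{937909 - 60628} = \frac{1}{877281}$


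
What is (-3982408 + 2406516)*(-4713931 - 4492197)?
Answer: 14507863466176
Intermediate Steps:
(-3982408 + 2406516)*(-4713931 - 4492197) = -1575892*(-9206128) = 14507863466176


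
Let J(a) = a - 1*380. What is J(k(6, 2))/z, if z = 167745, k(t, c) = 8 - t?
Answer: -126/55915 ≈ -0.0022534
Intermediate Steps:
J(a) = -380 + a (J(a) = a - 380 = -380 + a)
J(k(6, 2))/z = (-380 + (8 - 1*6))/167745 = (-380 + (8 - 6))*(1/167745) = (-380 + 2)*(1/167745) = -378*1/167745 = -126/55915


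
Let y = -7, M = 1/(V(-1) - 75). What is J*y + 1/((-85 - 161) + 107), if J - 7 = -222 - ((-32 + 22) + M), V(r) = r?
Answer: 15158291/10564 ≈ 1434.9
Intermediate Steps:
M = -1/76 (M = 1/(-1 - 75) = 1/(-76) = -1/76 ≈ -0.013158)
J = -15579/76 (J = 7 + (-222 - ((-32 + 22) - 1/76)) = 7 + (-222 - (-10 - 1/76)) = 7 + (-222 - 1*(-761/76)) = 7 + (-222 + 761/76) = 7 - 16111/76 = -15579/76 ≈ -204.99)
J*y + 1/((-85 - 161) + 107) = -15579/76*(-7) + 1/((-85 - 161) + 107) = 109053/76 + 1/(-246 + 107) = 109053/76 + 1/(-139) = 109053/76 - 1/139 = 15158291/10564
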